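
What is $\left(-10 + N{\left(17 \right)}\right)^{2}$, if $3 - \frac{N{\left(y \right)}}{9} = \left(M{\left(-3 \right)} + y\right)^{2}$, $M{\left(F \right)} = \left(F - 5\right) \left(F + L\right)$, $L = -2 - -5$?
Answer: $6677056$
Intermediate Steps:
$L = 3$ ($L = -2 + 5 = 3$)
$M{\left(F \right)} = \left(-5 + F\right) \left(3 + F\right)$ ($M{\left(F \right)} = \left(F - 5\right) \left(F + 3\right) = \left(F - 5\right) \left(3 + F\right) = \left(-5 + F\right) \left(3 + F\right)$)
$N{\left(y \right)} = 27 - 9 y^{2}$ ($N{\left(y \right)} = 27 - 9 \left(\left(-15 + \left(-3\right)^{2} - -6\right) + y\right)^{2} = 27 - 9 \left(\left(-15 + 9 + 6\right) + y\right)^{2} = 27 - 9 \left(0 + y\right)^{2} = 27 - 9 y^{2}$)
$\left(-10 + N{\left(17 \right)}\right)^{2} = \left(-10 + \left(27 - 9 \cdot 17^{2}\right)\right)^{2} = \left(-10 + \left(27 - 2601\right)\right)^{2} = \left(-10 - 2574\right)^{2} = \left(-2584\right)^{2} = 6677056$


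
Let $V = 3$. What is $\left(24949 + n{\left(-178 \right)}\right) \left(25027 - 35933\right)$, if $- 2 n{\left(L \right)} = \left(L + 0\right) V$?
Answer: $-275005696$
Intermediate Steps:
$n{\left(L \right)} = - \frac{3 L}{2}$ ($n{\left(L \right)} = - \frac{\left(L + 0\right) 3}{2} = - \frac{L 3}{2} = - \frac{3 L}{2}$)
$\left(24949 + n{\left(-178 \right)}\right) \left(25027 - 35933\right) = \left(24949 - -267\right) \left(25027 - 35933\right) = \left(24949 + 267\right) \left(-10906\right) = 25216 \left(-10906\right) = -275005696$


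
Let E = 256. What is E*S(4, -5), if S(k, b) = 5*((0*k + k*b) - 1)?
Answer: -26880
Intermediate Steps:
S(k, b) = -5 + 5*b*k (S(k, b) = 5*((0 + b*k) - 1) = 5*(b*k - 1) = 5*(-1 + b*k) = -5 + 5*b*k)
E*S(4, -5) = 256*(-5 + 5*(-5)*4) = 256*(-5 - 100) = 256*(-105) = -26880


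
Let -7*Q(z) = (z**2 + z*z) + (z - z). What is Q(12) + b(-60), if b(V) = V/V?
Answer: -281/7 ≈ -40.143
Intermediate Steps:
Q(z) = -2*z**2/7 (Q(z) = -((z**2 + z*z) + (z - z))/7 = -((z**2 + z**2) + 0)/7 = -(2*z**2 + 0)/7 = -2*z**2/7)
b(V) = 1
Q(12) + b(-60) = -2/7*12**2 + 1 = -2/7*144 + 1 = -288/7 + 1 = -281/7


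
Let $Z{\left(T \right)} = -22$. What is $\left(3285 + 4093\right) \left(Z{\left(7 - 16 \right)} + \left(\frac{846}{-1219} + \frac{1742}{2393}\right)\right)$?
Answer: $- \frac{472756077612}{2917067} \approx -1.6207 \cdot 10^{5}$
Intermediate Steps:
$\left(3285 + 4093\right) \left(Z{\left(7 - 16 \right)} + \left(\frac{846}{-1219} + \frac{1742}{2393}\right)\right) = \left(3285 + 4093\right) \left(-22 + \left(\frac{846}{-1219} + \frac{1742}{2393}\right)\right) = 7378 \left(-22 + \left(846 \left(- \frac{1}{1219}\right) + 1742 \cdot \frac{1}{2393}\right)\right) = 7378 \left(-22 + \left(- \frac{846}{1219} + \frac{1742}{2393}\right)\right) = 7378 \left(-22 + \frac{99020}{2917067}\right) = 7378 \left(- \frac{64076454}{2917067}\right) = - \frac{472756077612}{2917067}$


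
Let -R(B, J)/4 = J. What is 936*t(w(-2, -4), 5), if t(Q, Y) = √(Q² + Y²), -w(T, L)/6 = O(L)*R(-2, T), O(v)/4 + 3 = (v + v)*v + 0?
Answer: 936*√31002649 ≈ 5.2116e+6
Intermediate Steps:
O(v) = -12 + 8*v² (O(v) = -12 + 4*((v + v)*v + 0) = -12 + 4*((2*v)*v + 0) = -12 + 4*(2*v² + 0) = -12 + 4*(2*v²) = -12 + 8*v²)
R(B, J) = -4*J
w(T, L) = 24*T*(-12 + 8*L²) (w(T, L) = -6*(-12 + 8*L²)*(-4*T) = -(-24)*T*(-12 + 8*L²) = 24*T*(-12 + 8*L²))
936*t(w(-2, -4), 5) = 936*√((96*(-2)*(-3 + 2*(-4)²))² + 5²) = 936*√((96*(-2)*(-3 + 2*16))² + 25) = 936*√((96*(-2)*(-3 + 32))² + 25) = 936*√((96*(-2)*29)² + 25) = 936*√((-5568)² + 25) = 936*√(31002624 + 25) = 936*√31002649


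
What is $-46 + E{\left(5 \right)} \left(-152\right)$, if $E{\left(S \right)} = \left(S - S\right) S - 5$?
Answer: $714$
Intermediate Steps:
$E{\left(S \right)} = -5$ ($E{\left(S \right)} = 0 S - 5 = 0 - 5 = -5$)
$-46 + E{\left(5 \right)} \left(-152\right) = -46 - -760 = -46 + 760 = 714$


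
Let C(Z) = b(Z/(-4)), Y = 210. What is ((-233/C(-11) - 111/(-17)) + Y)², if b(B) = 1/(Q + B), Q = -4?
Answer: 1192251841/4624 ≈ 2.5784e+5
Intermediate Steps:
b(B) = 1/(-4 + B)
C(Z) = 1/(-4 - Z/4) (C(Z) = 1/(-4 + Z/(-4)) = 1/(-4 + Z*(-¼)) = 1/(-4 - Z/4))
((-233/C(-11) - 111/(-17)) + Y)² = ((-233/((-4/(16 - 11))) - 111/(-17)) + 210)² = ((-233/((-4/5)) - 111*(-1/17)) + 210)² = ((-233/((-4*⅕)) + 111/17) + 210)² = ((-233/(-⅘) + 111/17) + 210)² = ((-233*(-5/4) + 111/17) + 210)² = ((1165/4 + 111/17) + 210)² = (20249/68 + 210)² = (34529/68)² = 1192251841/4624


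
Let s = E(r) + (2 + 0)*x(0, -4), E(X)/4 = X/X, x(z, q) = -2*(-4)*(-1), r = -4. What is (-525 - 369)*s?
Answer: 10728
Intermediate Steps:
x(z, q) = -8 (x(z, q) = 8*(-1) = -8)
E(X) = 4 (E(X) = 4*(X/X) = 4*1 = 4)
s = -12 (s = 4 + (2 + 0)*(-8) = 4 + 2*(-8) = 4 - 16 = -12)
(-525 - 369)*s = (-525 - 369)*(-12) = -894*(-12) = 10728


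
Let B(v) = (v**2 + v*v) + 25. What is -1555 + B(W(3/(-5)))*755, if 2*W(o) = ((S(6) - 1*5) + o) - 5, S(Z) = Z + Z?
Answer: 180599/10 ≈ 18060.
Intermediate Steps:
S(Z) = 2*Z
W(o) = 1 + o/2 (W(o) = (((2*6 - 1*5) + o) - 5)/2 = (((12 - 5) + o) - 5)/2 = ((7 + o) - 5)/2 = (2 + o)/2 = 1 + o/2)
B(v) = 25 + 2*v**2 (B(v) = (v**2 + v**2) + 25 = 2*v**2 + 25 = 25 + 2*v**2)
-1555 + B(W(3/(-5)))*755 = -1555 + (25 + 2*(1 + (3/(-5))/2)**2)*755 = -1555 + (25 + 2*(1 + (3*(-1/5))/2)**2)*755 = -1555 + (25 + 2*(1 + (1/2)*(-3/5))**2)*755 = -1555 + (25 + 2*(1 - 3/10)**2)*755 = -1555 + (25 + 2*(7/10)**2)*755 = -1555 + (25 + 2*(49/100))*755 = -1555 + (25 + 49/50)*755 = -1555 + (1299/50)*755 = -1555 + 196149/10 = 180599/10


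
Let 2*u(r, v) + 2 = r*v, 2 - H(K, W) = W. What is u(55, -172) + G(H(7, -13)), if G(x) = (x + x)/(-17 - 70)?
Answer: -137209/29 ≈ -4731.3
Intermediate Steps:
H(K, W) = 2 - W
G(x) = -2*x/87 (G(x) = (2*x)/(-87) = (2*x)*(-1/87) = -2*x/87)
u(r, v) = -1 + r*v/2 (u(r, v) = -1 + (r*v)/2 = -1 + r*v/2)
u(55, -172) + G(H(7, -13)) = (-1 + (½)*55*(-172)) - 2*(2 - 1*(-13))/87 = (-1 - 4730) - 2*(2 + 13)/87 = -4731 - 2/87*15 = -4731 - 10/29 = -137209/29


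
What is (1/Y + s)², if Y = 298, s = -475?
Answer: 20036119401/88804 ≈ 2.2562e+5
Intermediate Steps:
(1/Y + s)² = (1/298 - 475)² = (-141549/298)² = 20036119401/88804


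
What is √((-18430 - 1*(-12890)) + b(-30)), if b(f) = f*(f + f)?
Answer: 2*I*√935 ≈ 61.156*I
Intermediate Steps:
b(f) = 2*f² (b(f) = f*(2*f) = 2*f²)
√((-18430 - 1*(-12890)) + b(-30)) = √((-18430 - 1*(-12890)) + 2*(-30)²) = √((-18430 + 12890) + 2*900) = √(-5540 + 1800) = √(-3740) = 2*I*√935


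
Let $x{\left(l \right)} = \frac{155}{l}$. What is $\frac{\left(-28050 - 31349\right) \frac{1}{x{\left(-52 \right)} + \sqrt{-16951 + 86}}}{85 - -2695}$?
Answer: $\frac{23937797}{6342150915} + \frac{40153724 i \sqrt{16865}}{31710754575} \approx 0.0037744 + 0.16444 i$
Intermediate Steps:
$\frac{\left(-28050 - 31349\right) \frac{1}{x{\left(-52 \right)} + \sqrt{-16951 + 86}}}{85 - -2695} = \frac{\left(-28050 - 31349\right) \frac{1}{\frac{155}{-52} + \sqrt{-16951 + 86}}}{85 - -2695} = \frac{\left(-59399\right) \frac{1}{155 \left(- \frac{1}{52}\right) + \sqrt{-16865}}}{85 + 2695} = \frac{\left(-59399\right) \frac{1}{- \frac{155}{52} + i \sqrt{16865}}}{2780} = - \frac{59399}{- \frac{155}{52} + i \sqrt{16865}} \cdot \frac{1}{2780} = - \frac{59399}{2780 \left(- \frac{155}{52} + i \sqrt{16865}\right)}$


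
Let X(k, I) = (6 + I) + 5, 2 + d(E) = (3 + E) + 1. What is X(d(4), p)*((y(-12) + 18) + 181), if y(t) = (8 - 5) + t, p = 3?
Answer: 2660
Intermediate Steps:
y(t) = 3 + t
d(E) = 2 + E (d(E) = -2 + ((3 + E) + 1) = -2 + (4 + E) = 2 + E)
X(k, I) = 11 + I
X(d(4), p)*((y(-12) + 18) + 181) = (11 + 3)*(((3 - 12) + 18) + 181) = 14*((-9 + 18) + 181) = 14*(9 + 181) = 14*190 = 2660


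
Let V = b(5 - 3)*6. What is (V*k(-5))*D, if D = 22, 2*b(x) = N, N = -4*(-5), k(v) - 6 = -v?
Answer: 14520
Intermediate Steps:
k(v) = 6 - v
N = 20
b(x) = 10 (b(x) = (1/2)*20 = 10)
V = 60 (V = 10*6 = 60)
(V*k(-5))*D = (60*(6 - 1*(-5)))*22 = (60*(6 + 5))*22 = (60*11)*22 = 660*22 = 14520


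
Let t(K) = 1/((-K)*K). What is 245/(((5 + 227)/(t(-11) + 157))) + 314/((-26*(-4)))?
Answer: 30802043/182468 ≈ 168.81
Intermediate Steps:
t(K) = -1/K**2 (t(K) = 1/(-K**2) = -1/K**2)
245/(((5 + 227)/(t(-11) + 157))) + 314/((-26*(-4))) = 245/(((5 + 227)/(-1/(-11)**2 + 157))) + 314/((-26*(-4))) = 245/((232/(-1*1/121 + 157))) + 314/104 = 245/((232/(-1/121 + 157))) + 314*(1/104) = 245/((232/(18996/121))) + 157/52 = 245/((232*(121/18996))) + 157/52 = 245/(7018/4749) + 157/52 = 245*(4749/7018) + 157/52 = 1163505/7018 + 157/52 = 30802043/182468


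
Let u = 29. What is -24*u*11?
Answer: -7656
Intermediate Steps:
-24*u*11 = -24*29*11 = -696*11 = -7656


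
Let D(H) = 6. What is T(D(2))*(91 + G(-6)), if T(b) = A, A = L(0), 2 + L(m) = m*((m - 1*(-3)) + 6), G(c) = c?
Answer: -170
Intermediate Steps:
L(m) = -2 + m*(9 + m) (L(m) = -2 + m*((m - 1*(-3)) + 6) = -2 + m*((m + 3) + 6) = -2 + m*((3 + m) + 6) = -2 + m*(9 + m))
A = -2 (A = -2 + 0**2 + 9*0 = -2 + 0 + 0 = -2)
T(b) = -2
T(D(2))*(91 + G(-6)) = -2*(91 - 6) = -2*85 = -170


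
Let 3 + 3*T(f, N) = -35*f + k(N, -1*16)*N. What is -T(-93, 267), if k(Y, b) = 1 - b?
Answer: -2597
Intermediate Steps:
T(f, N) = -1 - 35*f/3 + 17*N/3 (T(f, N) = -1 + (-35*f + (1 - (-1)*16)*N)/3 = -1 + (-35*f + (1 - 1*(-16))*N)/3 = -1 + (-35*f + (1 + 16)*N)/3 = -1 + (-35*f + 17*N)/3 = -1 + (-35*f/3 + 17*N/3) = -1 - 35*f/3 + 17*N/3)
-T(-93, 267) = -(-1 - 35/3*(-93) + (17/3)*267) = -(-1 + 1085 + 1513) = -1*2597 = -2597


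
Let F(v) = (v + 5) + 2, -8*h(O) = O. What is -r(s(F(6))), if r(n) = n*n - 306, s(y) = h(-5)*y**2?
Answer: -694441/64 ≈ -10851.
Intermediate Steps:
h(O) = -O/8
F(v) = 7 + v (F(v) = (5 + v) + 2 = 7 + v)
s(y) = 5*y**2/8 (s(y) = (-1/8*(-5))*y**2 = 5*y**2/8)
r(n) = -306 + n**2 (r(n) = n**2 - 306 = -306 + n**2)
-r(s(F(6))) = -(-306 + (5*(7 + 6)**2/8)**2) = -(-306 + ((5/8)*13**2)**2) = -(-306 + ((5/8)*169)**2) = -(-306 + (845/8)**2) = -(-306 + 714025/64) = -1*694441/64 = -694441/64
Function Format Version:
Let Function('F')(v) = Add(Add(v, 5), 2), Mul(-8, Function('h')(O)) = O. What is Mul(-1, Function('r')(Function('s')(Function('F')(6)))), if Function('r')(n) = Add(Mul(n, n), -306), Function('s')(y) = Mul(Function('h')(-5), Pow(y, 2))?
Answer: Rational(-694441, 64) ≈ -10851.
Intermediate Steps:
Function('h')(O) = Mul(Rational(-1, 8), O)
Function('F')(v) = Add(7, v) (Function('F')(v) = Add(Add(5, v), 2) = Add(7, v))
Function('s')(y) = Mul(Rational(5, 8), Pow(y, 2)) (Function('s')(y) = Mul(Mul(Rational(-1, 8), -5), Pow(y, 2)) = Mul(Rational(5, 8), Pow(y, 2)))
Function('r')(n) = Add(-306, Pow(n, 2)) (Function('r')(n) = Add(Pow(n, 2), -306) = Add(-306, Pow(n, 2)))
Mul(-1, Function('r')(Function('s')(Function('F')(6)))) = Mul(-1, Add(-306, Pow(Mul(Rational(5, 8), Pow(Add(7, 6), 2)), 2))) = Mul(-1, Add(-306, Pow(Mul(Rational(5, 8), Pow(13, 2)), 2))) = Mul(-1, Add(-306, Pow(Mul(Rational(5, 8), 169), 2))) = Mul(-1, Add(-306, Pow(Rational(845, 8), 2))) = Mul(-1, Add(-306, Rational(714025, 64))) = Mul(-1, Rational(694441, 64)) = Rational(-694441, 64)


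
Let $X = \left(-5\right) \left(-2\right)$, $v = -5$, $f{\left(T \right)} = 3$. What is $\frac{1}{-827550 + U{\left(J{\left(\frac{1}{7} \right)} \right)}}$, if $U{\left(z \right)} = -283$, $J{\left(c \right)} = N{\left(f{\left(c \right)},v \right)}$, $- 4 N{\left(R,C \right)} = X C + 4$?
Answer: $- \frac{1}{827833} \approx -1.208 \cdot 10^{-6}$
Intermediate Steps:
$X = 10$
$N{\left(R,C \right)} = -1 - \frac{5 C}{2}$ ($N{\left(R,C \right)} = - \frac{10 C + 4}{4} = - \frac{4 + 10 C}{4} = -1 - \frac{5 C}{2}$)
$J{\left(c \right)} = \frac{23}{2}$ ($J{\left(c \right)} = -1 - - \frac{25}{2} = -1 + \frac{25}{2} = \frac{23}{2}$)
$\frac{1}{-827550 + U{\left(J{\left(\frac{1}{7} \right)} \right)}} = \frac{1}{-827550 - 283} = \frac{1}{-827833} = - \frac{1}{827833}$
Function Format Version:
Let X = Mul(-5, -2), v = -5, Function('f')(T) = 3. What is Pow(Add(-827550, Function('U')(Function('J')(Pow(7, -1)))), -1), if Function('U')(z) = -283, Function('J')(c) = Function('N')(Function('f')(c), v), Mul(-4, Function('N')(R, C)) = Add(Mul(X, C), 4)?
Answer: Rational(-1, 827833) ≈ -1.2080e-6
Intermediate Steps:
X = 10
Function('N')(R, C) = Add(-1, Mul(Rational(-5, 2), C)) (Function('N')(R, C) = Mul(Rational(-1, 4), Add(Mul(10, C), 4)) = Mul(Rational(-1, 4), Add(4, Mul(10, C))) = Add(-1, Mul(Rational(-5, 2), C)))
Function('J')(c) = Rational(23, 2) (Function('J')(c) = Add(-1, Mul(Rational(-5, 2), -5)) = Add(-1, Rational(25, 2)) = Rational(23, 2))
Pow(Add(-827550, Function('U')(Function('J')(Pow(7, -1)))), -1) = Pow(Add(-827550, -283), -1) = Pow(-827833, -1) = Rational(-1, 827833)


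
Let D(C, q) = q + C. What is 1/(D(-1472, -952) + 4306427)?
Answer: 1/4304003 ≈ 2.3234e-7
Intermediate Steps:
D(C, q) = C + q
1/(D(-1472, -952) + 4306427) = 1/((-1472 - 952) + 4306427) = 1/(-2424 + 4306427) = 1/4304003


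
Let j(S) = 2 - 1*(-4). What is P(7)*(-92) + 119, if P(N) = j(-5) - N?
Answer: 211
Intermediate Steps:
j(S) = 6 (j(S) = 2 + 4 = 6)
P(N) = 6 - N
P(7)*(-92) + 119 = (6 - 1*7)*(-92) + 119 = (6 - 7)*(-92) + 119 = -1*(-92) + 119 = 92 + 119 = 211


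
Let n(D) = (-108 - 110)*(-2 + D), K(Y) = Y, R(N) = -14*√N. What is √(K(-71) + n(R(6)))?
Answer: √(365 + 3052*√6) ≈ 88.549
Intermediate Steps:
n(D) = 436 - 218*D (n(D) = -218*(-2 + D) = 436 - 218*D)
√(K(-71) + n(R(6))) = √(-71 + (436 - (-3052)*√6)) = √(-71 + (436 + 3052*√6)) = √(365 + 3052*√6)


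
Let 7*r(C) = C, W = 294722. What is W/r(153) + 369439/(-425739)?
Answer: 292755340913/21712689 ≈ 13483.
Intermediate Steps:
r(C) = C/7
W/r(153) + 369439/(-425739) = 294722/(((1/7)*153)) + 369439/(-425739) = 294722/(153/7) + 369439*(-1/425739) = 294722*(7/153) - 369439/425739 = 2063054/153 - 369439/425739 = 292755340913/21712689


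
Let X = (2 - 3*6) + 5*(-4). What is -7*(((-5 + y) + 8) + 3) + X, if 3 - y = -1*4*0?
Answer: -99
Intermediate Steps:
y = 3 (y = 3 - (-1*4)*0 = 3 - (-4)*0 = 3 - 1*0 = 3 + 0 = 3)
X = -36 (X = (2 - 18) - 20 = -16 - 20 = -36)
-7*(((-5 + y) + 8) + 3) + X = -7*(((-5 + 3) + 8) + 3) - 36 = -7*((-2 + 8) + 3) - 36 = -7*(6 + 3) - 36 = -7*9 - 36 = -63 - 36 = -99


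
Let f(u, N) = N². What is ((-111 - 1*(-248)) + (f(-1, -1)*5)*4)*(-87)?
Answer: -13659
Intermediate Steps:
((-111 - 1*(-248)) + (f(-1, -1)*5)*4)*(-87) = ((-111 - 1*(-248)) + ((-1)²*5)*4)*(-87) = ((-111 + 248) + (1*5)*4)*(-87) = (137 + 5*4)*(-87) = (137 + 20)*(-87) = 157*(-87) = -13659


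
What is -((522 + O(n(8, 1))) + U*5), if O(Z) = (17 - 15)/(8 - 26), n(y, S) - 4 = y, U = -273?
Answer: 7588/9 ≈ 843.11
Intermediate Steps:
n(y, S) = 4 + y
O(Z) = -⅑ (O(Z) = 2/(-18) = 2*(-1/18) = -⅑)
-((522 + O(n(8, 1))) + U*5) = -((522 - ⅑) - 273*5) = -(4697/9 - 1365) = -1*(-7588/9) = 7588/9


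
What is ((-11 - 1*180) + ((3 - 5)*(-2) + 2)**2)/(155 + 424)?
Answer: -155/579 ≈ -0.26770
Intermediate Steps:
((-11 - 1*180) + ((3 - 5)*(-2) + 2)**2)/(155 + 424) = ((-11 - 180) + (-2*(-2) + 2)**2)/579 = (-191 + (4 + 2)**2)*(1/579) = (-191 + 6**2)*(1/579) = (-191 + 36)*(1/579) = -155*1/579 = -155/579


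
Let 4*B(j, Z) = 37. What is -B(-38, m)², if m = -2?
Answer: -1369/16 ≈ -85.563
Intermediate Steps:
B(j, Z) = 37/4 (B(j, Z) = (¼)*37 = 37/4)
-B(-38, m)² = -(37/4)² = -1*1369/16 = -1369/16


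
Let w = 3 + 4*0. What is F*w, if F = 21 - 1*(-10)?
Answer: 93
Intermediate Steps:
w = 3 (w = 3 + 0 = 3)
F = 31 (F = 21 + 10 = 31)
F*w = 31*3 = 93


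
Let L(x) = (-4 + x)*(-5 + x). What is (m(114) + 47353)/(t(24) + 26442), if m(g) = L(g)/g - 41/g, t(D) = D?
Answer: 1803397/1005708 ≈ 1.7932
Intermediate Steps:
L(x) = (-5 + x)*(-4 + x)
m(g) = -41/g + (20 + g² - 9*g)/g (m(g) = (20 + g² - 9*g)/g - 41/g = -41/g + (20 + g² - 9*g)/g)
(m(114) + 47353)/(t(24) + 26442) = ((-9 + 114 - 21/114) + 47353)/(24 + 26442) = ((-9 + 114 - 21*1/114) + 47353)/26466 = ((-9 + 114 - 7/38) + 47353)*(1/26466) = (3983/38 + 47353)*(1/26466) = (1803397/38)*(1/26466) = 1803397/1005708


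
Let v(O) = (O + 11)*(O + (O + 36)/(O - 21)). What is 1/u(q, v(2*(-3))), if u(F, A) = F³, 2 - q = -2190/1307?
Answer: 2232681443/110868710464 ≈ 0.020138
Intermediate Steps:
q = 4804/1307 (q = 2 - (-2190)/1307 = 2 - 1*(-2190/1307) = 2 + 2190/1307 = 4804/1307 ≈ 3.6756)
v(O) = (11 + O)*(O + (36 + O)/(-21 + O))
1/u(q, v(2*(-3))) = 1/((4804/1307)³) = 1/(110868710464/2232681443) = 2232681443/110868710464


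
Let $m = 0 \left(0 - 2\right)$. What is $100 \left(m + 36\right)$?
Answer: $3600$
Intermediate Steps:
$m = 0$ ($m = 0 \left(-2\right) = 0$)
$100 \left(m + 36\right) = 100 \left(0 + 36\right) = 100 \cdot 36 = 3600$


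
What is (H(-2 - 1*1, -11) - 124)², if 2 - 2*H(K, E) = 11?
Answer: 66049/4 ≈ 16512.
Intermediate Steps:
H(K, E) = -9/2 (H(K, E) = 1 - ½*11 = 1 - 11/2 = -9/2)
(H(-2 - 1*1, -11) - 124)² = (-9/2 - 124)² = (-257/2)² = 66049/4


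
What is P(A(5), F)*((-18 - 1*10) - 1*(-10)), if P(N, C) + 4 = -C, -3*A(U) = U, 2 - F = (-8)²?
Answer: -1044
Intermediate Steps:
F = -62 (F = 2 - 1*(-8)² = 2 - 1*64 = 2 - 64 = -62)
A(U) = -U/3
P(N, C) = -4 - C
P(A(5), F)*((-18 - 1*10) - 1*(-10)) = (-4 - 1*(-62))*((-18 - 1*10) - 1*(-10)) = (-4 + 62)*((-18 - 10) + 10) = 58*(-28 + 10) = 58*(-18) = -1044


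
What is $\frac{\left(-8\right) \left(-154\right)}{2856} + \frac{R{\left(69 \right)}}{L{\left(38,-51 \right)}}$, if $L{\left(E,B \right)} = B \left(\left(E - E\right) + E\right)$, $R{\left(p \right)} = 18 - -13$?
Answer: $\frac{805}{1938} \approx 0.41538$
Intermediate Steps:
$R{\left(p \right)} = 31$ ($R{\left(p \right)} = 18 + 13 = 31$)
$L{\left(E,B \right)} = B E$ ($L{\left(E,B \right)} = B \left(0 + E\right) = B E$)
$\frac{\left(-8\right) \left(-154\right)}{2856} + \frac{R{\left(69 \right)}}{L{\left(38,-51 \right)}} = \frac{\left(-8\right) \left(-154\right)}{2856} + \frac{31}{\left(-51\right) 38} = 1232 \cdot \frac{1}{2856} + \frac{31}{-1938} = \frac{22}{51} + 31 \left(- \frac{1}{1938}\right) = \frac{22}{51} - \frac{31}{1938} = \frac{805}{1938}$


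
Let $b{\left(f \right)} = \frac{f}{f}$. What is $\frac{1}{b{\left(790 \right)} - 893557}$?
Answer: $- \frac{1}{893556} \approx -1.1191 \cdot 10^{-6}$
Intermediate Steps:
$b{\left(f \right)} = 1$
$\frac{1}{b{\left(790 \right)} - 893557} = \frac{1}{1 - 893557} = \frac{1}{-893556} = - \frac{1}{893556}$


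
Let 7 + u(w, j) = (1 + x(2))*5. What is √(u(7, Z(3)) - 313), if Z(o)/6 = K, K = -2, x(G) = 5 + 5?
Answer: I*√265 ≈ 16.279*I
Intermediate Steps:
x(G) = 10
Z(o) = -12 (Z(o) = 6*(-2) = -12)
u(w, j) = 48 (u(w, j) = -7 + (1 + 10)*5 = -7 + 11*5 = -7 + 55 = 48)
√(u(7, Z(3)) - 313) = √(48 - 313) = √(-265) = I*√265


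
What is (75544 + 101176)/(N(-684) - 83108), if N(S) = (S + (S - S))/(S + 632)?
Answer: -2297360/1080233 ≈ -2.1267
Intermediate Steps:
N(S) = S/(632 + S) (N(S) = (S + 0)/(632 + S) = S/(632 + S))
(75544 + 101176)/(N(-684) - 83108) = (75544 + 101176)/(-684/(632 - 684) - 83108) = 176720/(-684/(-52) - 83108) = 176720/(-684*(-1/52) - 83108) = 176720/(171/13 - 83108) = 176720/(-1080233/13) = 176720*(-13/1080233) = -2297360/1080233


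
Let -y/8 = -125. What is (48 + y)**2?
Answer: 1098304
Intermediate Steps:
y = 1000 (y = -8*(-125) = 1000)
(48 + y)**2 = (48 + 1000)**2 = 1048**2 = 1098304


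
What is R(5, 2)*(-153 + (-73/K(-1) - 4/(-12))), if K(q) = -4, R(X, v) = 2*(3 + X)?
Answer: -6452/3 ≈ -2150.7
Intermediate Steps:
R(X, v) = 6 + 2*X
R(5, 2)*(-153 + (-73/K(-1) - 4/(-12))) = (6 + 2*5)*(-153 + (-73/(-4) - 4/(-12))) = (6 + 10)*(-153 + (-73*(-1/4) - 4*(-1/12))) = 16*(-153 + (73/4 + 1/3)) = 16*(-153 + 223/12) = 16*(-1613/12) = -6452/3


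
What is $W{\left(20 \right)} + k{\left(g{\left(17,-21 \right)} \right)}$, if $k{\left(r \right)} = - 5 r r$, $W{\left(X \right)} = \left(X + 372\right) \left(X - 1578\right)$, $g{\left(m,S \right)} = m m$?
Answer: $-1028341$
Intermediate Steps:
$g{\left(m,S \right)} = m^{2}$
$W{\left(X \right)} = \left(-1578 + X\right) \left(372 + X\right)$ ($W{\left(X \right)} = \left(372 + X\right) \left(-1578 + X\right) = \left(-1578 + X\right) \left(372 + X\right)$)
$k{\left(r \right)} = - 5 r^{2}$
$W{\left(20 \right)} + k{\left(g{\left(17,-21 \right)} \right)} = \left(-587016 + 20^{2} - 24120\right) - 5 \left(17^{2}\right)^{2} = \left(-587016 + 400 - 24120\right) - 5 \cdot 289^{2} = -610736 - 417605 = -1028341$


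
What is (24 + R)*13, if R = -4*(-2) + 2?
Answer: 442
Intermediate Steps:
R = 10 (R = 8 + 2 = 10)
(24 + R)*13 = (24 + 10)*13 = 34*13 = 442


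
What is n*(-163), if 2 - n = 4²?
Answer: 2282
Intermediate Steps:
n = -14 (n = 2 - 1*4² = 2 - 1*16 = 2 - 16 = -14)
n*(-163) = -14*(-163) = 2282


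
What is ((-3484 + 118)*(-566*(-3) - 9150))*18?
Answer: 451501776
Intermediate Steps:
((-3484 + 118)*(-566*(-3) - 9150))*18 = -3366*(1698 - 9150)*18 = -3366*(-7452)*18 = 25083432*18 = 451501776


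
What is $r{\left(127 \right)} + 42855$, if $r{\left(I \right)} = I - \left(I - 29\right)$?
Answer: $42884$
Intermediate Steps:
$r{\left(I \right)} = 29$ ($r{\left(I \right)} = I - \left(-29 + I\right) = 29$)
$r{\left(127 \right)} + 42855 = 29 + 42855 = 42884$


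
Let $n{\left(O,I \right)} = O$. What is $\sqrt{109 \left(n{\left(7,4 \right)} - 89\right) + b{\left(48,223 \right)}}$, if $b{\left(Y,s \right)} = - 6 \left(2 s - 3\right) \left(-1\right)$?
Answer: $2 i \sqrt{1570} \approx 79.246 i$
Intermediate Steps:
$b{\left(Y,s \right)} = -18 + 12 s$ ($b{\left(Y,s \right)} = - 6 \left(-3 + 2 s\right) \left(-1\right) = \left(18 - 12 s\right) \left(-1\right) = -18 + 12 s$)
$\sqrt{109 \left(n{\left(7,4 \right)} - 89\right) + b{\left(48,223 \right)}} = \sqrt{109 \left(7 - 89\right) + \left(-18 + 12 \cdot 223\right)} = \sqrt{109 \left(-82\right) + \left(-18 + 2676\right)} = \sqrt{-8938 + 2658} = \sqrt{-6280} = 2 i \sqrt{1570}$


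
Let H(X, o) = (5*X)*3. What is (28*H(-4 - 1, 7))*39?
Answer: -81900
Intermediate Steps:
H(X, o) = 15*X
(28*H(-4 - 1, 7))*39 = (28*(15*(-4 - 1)))*39 = (28*(15*(-5)))*39 = (28*(-75))*39 = -2100*39 = -81900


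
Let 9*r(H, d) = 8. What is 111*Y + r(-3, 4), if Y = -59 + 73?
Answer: 13994/9 ≈ 1554.9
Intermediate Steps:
r(H, d) = 8/9 (r(H, d) = (⅑)*8 = 8/9)
Y = 14
111*Y + r(-3, 4) = 111*14 + 8/9 = 1554 + 8/9 = 13994/9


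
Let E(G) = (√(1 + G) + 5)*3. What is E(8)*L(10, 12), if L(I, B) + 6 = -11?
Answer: -408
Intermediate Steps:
L(I, B) = -17 (L(I, B) = -6 - 11 = -17)
E(G) = 15 + 3*√(1 + G) (E(G) = (5 + √(1 + G))*3 = 15 + 3*√(1 + G))
E(8)*L(10, 12) = (15 + 3*√(1 + 8))*(-17) = (15 + 3*√9)*(-17) = (15 + 3*3)*(-17) = (15 + 9)*(-17) = 24*(-17) = -408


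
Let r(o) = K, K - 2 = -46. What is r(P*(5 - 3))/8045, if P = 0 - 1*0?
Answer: -44/8045 ≈ -0.0054692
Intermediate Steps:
P = 0 (P = 0 + 0 = 0)
K = -44 (K = 2 - 46 = -44)
r(o) = -44
r(P*(5 - 3))/8045 = -44/8045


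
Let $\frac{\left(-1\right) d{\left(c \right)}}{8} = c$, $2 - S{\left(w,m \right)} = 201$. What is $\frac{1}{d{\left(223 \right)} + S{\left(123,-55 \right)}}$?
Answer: $- \frac{1}{1983} \approx -0.00050429$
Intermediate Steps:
$S{\left(w,m \right)} = -199$ ($S{\left(w,m \right)} = 2 - 201 = -199$)
$d{\left(c \right)} = - 8 c$
$\frac{1}{d{\left(223 \right)} + S{\left(123,-55 \right)}} = \frac{1}{\left(-8\right) 223 - 199} = \frac{1}{-1784 - 199} = \frac{1}{-1983} = - \frac{1}{1983}$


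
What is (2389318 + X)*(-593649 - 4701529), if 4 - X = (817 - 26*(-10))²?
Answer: -6509854766954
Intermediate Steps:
X = -1159925 (X = 4 - (817 - 26*(-10))² = 4 - (817 + 260)² = 4 - 1*1077² = 4 - 1*1159929 = 4 - 1159929 = -1159925)
(2389318 + X)*(-593649 - 4701529) = (2389318 - 1159925)*(-593649 - 4701529) = 1229393*(-5295178) = -6509854766954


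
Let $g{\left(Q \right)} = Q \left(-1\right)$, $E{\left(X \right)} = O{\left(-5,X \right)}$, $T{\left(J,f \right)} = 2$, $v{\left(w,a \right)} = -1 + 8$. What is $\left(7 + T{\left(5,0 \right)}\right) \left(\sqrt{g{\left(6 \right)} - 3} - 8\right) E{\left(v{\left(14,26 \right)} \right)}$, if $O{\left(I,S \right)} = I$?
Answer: $360 - 135 i \approx 360.0 - 135.0 i$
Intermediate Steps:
$v{\left(w,a \right)} = 7$
$E{\left(X \right)} = -5$
$g{\left(Q \right)} = - Q$
$\left(7 + T{\left(5,0 \right)}\right) \left(\sqrt{g{\left(6 \right)} - 3} - 8\right) E{\left(v{\left(14,26 \right)} \right)} = \left(7 + 2\right) \left(\sqrt{\left(-1\right) 6 - 3} - 8\right) \left(-5\right) = 9 \left(\sqrt{-6 - 3} - 8\right) \left(-5\right) = 9 \left(\sqrt{-9} - 8\right) \left(-5\right) = 9 \left(3 i - 8\right) \left(-5\right) = 9 \left(-8 + 3 i\right) \left(-5\right) = \left(-72 + 27 i\right) \left(-5\right) = 360 - 135 i$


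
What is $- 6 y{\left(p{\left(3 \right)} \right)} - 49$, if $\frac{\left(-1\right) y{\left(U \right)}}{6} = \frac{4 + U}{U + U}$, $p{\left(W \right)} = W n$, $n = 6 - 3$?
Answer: $-23$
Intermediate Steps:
$n = 3$ ($n = 6 - 3 = 3$)
$p{\left(W \right)} = 3 W$ ($p{\left(W \right)} = W 3 = 3 W$)
$y{\left(U \right)} = - \frac{3 \left(4 + U\right)}{U}$ ($y{\left(U \right)} = - 6 \frac{4 + U}{U + U} = - 6 \frac{4 + U}{2 U} = - \frac{3 \left(4 + U\right)}{U}$)
$- 6 y{\left(p{\left(3 \right)} \right)} - 49 = - 6 \left(-3 - \frac{12}{3 \cdot 3}\right) - 49 = - 6 \left(-3 - \frac{12}{9}\right) - 49 = - 6 \left(-3 - \frac{4}{3}\right) - 49 = \left(-6\right) \left(- \frac{13}{3}\right) - 49 = 26 - 49 = -23$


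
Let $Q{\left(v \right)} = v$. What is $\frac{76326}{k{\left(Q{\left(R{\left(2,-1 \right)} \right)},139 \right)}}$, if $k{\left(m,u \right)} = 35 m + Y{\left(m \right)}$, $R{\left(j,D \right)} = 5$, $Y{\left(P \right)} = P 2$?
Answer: $\frac{76326}{185} \approx 412.57$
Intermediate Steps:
$Y{\left(P \right)} = 2 P$
$k{\left(m,u \right)} = 37 m$ ($k{\left(m,u \right)} = 35 m + 2 m = 37 m$)
$\frac{76326}{k{\left(Q{\left(R{\left(2,-1 \right)} \right)},139 \right)}} = \frac{76326}{37 \cdot 5} = \frac{76326}{185}$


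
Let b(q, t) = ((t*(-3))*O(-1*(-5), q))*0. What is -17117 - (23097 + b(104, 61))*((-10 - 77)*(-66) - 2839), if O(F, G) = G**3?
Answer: -67067708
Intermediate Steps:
b(q, t) = 0 (b(q, t) = ((t*(-3))*q**3)*0 = ((-3*t)*q**3)*0 = -3*t*q**3*0 = 0)
-17117 - (23097 + b(104, 61))*((-10 - 77)*(-66) - 2839) = -17117 - (23097 + 0)*((-10 - 77)*(-66) - 2839) = -17117 - 23097*(-87*(-66) - 2839) = -17117 - 23097*(5742 - 2839) = -17117 - 23097*2903 = -17117 - 1*67050591 = -17117 - 67050591 = -67067708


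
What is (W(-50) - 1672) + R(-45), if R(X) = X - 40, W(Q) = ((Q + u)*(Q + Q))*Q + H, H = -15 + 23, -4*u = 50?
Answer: -314249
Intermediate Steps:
u = -25/2 (u = -1/4*50 = -25/2 ≈ -12.500)
H = 8
W(Q) = 8 + 2*Q**2*(-25/2 + Q) (W(Q) = ((Q - 25/2)*(Q + Q))*Q + 8 = ((-25/2 + Q)*(2*Q))*Q + 8 = (2*Q*(-25/2 + Q))*Q + 8 = 2*Q**2*(-25/2 + Q) + 8 = 8 + 2*Q**2*(-25/2 + Q))
R(X) = -40 + X
(W(-50) - 1672) + R(-45) = ((8 - 25*(-50)**2 + 2*(-50)**3) - 1672) + (-40 - 45) = ((8 - 25*2500 + 2*(-125000)) - 1672) - 85 = ((8 - 62500 - 250000) - 1672) - 85 = (-312492 - 1672) - 85 = -314164 - 85 = -314249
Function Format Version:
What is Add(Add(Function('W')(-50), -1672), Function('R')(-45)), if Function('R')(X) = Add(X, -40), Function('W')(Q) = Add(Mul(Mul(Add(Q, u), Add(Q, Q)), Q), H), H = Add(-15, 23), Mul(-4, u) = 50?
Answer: -314249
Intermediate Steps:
u = Rational(-25, 2) (u = Mul(Rational(-1, 4), 50) = Rational(-25, 2) ≈ -12.500)
H = 8
Function('W')(Q) = Add(8, Mul(2, Pow(Q, 2), Add(Rational(-25, 2), Q))) (Function('W')(Q) = Add(Mul(Mul(Add(Q, Rational(-25, 2)), Add(Q, Q)), Q), 8) = Add(Mul(Mul(Add(Rational(-25, 2), Q), Mul(2, Q)), Q), 8) = Add(Mul(Mul(2, Q, Add(Rational(-25, 2), Q)), Q), 8) = Add(Mul(2, Pow(Q, 2), Add(Rational(-25, 2), Q)), 8) = Add(8, Mul(2, Pow(Q, 2), Add(Rational(-25, 2), Q))))
Function('R')(X) = Add(-40, X)
Add(Add(Function('W')(-50), -1672), Function('R')(-45)) = Add(Add(Add(8, Mul(-25, Pow(-50, 2)), Mul(2, Pow(-50, 3))), -1672), Add(-40, -45)) = Add(Add(Add(8, Mul(-25, 2500), Mul(2, -125000)), -1672), -85) = Add(Add(Add(8, -62500, -250000), -1672), -85) = Add(Add(-312492, -1672), -85) = Add(-314164, -85) = -314249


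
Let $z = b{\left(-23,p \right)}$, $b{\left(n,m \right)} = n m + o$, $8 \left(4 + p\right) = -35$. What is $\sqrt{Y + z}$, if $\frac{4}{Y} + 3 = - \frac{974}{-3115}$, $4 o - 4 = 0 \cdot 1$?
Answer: $\frac{\sqrt{215419297258}}{33484} \approx 13.861$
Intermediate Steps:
$p = - \frac{67}{8}$ ($p = -4 + \frac{1}{8} \left(-35\right) = -4 - \frac{35}{8} = - \frac{67}{8} \approx -8.375$)
$o = 1$ ($o = 1 + \frac{0 \cdot 1}{4} = 1 + \frac{1}{4} \cdot 0 = 1 + 0 = 1$)
$Y = - \frac{12460}{8371}$ ($Y = \frac{4}{-3 - \frac{974}{-3115}} = \frac{4}{-3 - - \frac{974}{3115}} = \frac{4}{-3 + \frac{974}{3115}} = \frac{4}{- \frac{8371}{3115}} = 4 \left(- \frac{3115}{8371}\right) = - \frac{12460}{8371} \approx -1.4885$)
$b{\left(n,m \right)} = 1 + m n$ ($b{\left(n,m \right)} = n m + 1 = m n + 1 = 1 + m n$)
$z = \frac{1549}{8}$ ($z = 1 - - \frac{1541}{8} = 1 + \frac{1541}{8} = \frac{1549}{8} \approx 193.63$)
$\sqrt{Y + z} = \sqrt{- \frac{12460}{8371} + \frac{1549}{8}} = \sqrt{\frac{12866999}{66968}} = \frac{\sqrt{215419297258}}{33484}$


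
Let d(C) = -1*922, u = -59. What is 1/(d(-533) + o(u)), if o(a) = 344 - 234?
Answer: -1/812 ≈ -0.0012315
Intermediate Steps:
d(C) = -922
o(a) = 110
1/(d(-533) + o(u)) = 1/(-922 + 110) = 1/(-812) = -1/812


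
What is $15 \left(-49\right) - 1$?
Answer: $-736$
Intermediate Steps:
$15 \left(-49\right) - 1 = -735 - 1 = -736$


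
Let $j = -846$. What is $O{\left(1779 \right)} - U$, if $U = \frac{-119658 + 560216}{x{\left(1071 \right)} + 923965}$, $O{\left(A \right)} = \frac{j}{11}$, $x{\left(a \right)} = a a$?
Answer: $- \frac{878458607}{11390533} \approx -77.122$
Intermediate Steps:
$x{\left(a \right)} = a^{2}$
$O{\left(A \right)} = - \frac{846}{11}$
$U = \frac{220279}{1035503}$ ($U = \frac{-119658 + 560216}{1071^{2} + 923965} = \frac{440558}{1147041 + 923965} = \frac{440558}{2071006} = 440558 \cdot \frac{1}{2071006} = \frac{220279}{1035503} \approx 0.21273$)
$O{\left(1779 \right)} - U = - \frac{846}{11} - \frac{220279}{1035503} = - \frac{878458607}{11390533}$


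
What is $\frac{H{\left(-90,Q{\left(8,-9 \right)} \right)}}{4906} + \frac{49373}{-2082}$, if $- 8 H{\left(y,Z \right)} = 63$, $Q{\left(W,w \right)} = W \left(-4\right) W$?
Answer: $- \frac{968961335}{40857168} \approx -23.716$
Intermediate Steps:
$Q{\left(W,w \right)} = - 4 W^{2}$ ($Q{\left(W,w \right)} = - 4 W W = - 4 W^{2}$)
$H{\left(y,Z \right)} = - \frac{63}{8}$ ($H{\left(y,Z \right)} = \left(- \frac{1}{8}\right) 63 = - \frac{63}{8}$)
$\frac{H{\left(-90,Q{\left(8,-9 \right)} \right)}}{4906} + \frac{49373}{-2082} = - \frac{63}{8 \cdot 4906} + \frac{49373}{-2082} = \left(- \frac{63}{8}\right) \frac{1}{4906} + 49373 \left(- \frac{1}{2082}\right) = - \frac{63}{39248} - \frac{49373}{2082} = - \frac{968961335}{40857168}$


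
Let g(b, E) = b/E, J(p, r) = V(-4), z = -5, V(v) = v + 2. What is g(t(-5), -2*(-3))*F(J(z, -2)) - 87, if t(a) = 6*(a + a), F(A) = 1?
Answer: -97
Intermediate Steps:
V(v) = 2 + v
J(p, r) = -2 (J(p, r) = 2 - 4 = -2)
t(a) = 12*a (t(a) = 6*(2*a) = 12*a)
g(t(-5), -2*(-3))*F(J(z, -2)) - 87 = ((12*(-5))/((-2*(-3))))*1 - 87 = -60/6*1 - 87 = -60*1/6*1 - 87 = -10*1 - 87 = -10 - 87 = -97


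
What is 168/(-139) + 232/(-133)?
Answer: -54592/18487 ≈ -2.9530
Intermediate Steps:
168/(-139) + 232/(-133) = 168*(-1/139) + 232*(-1/133) = -168/139 - 232/133 = -54592/18487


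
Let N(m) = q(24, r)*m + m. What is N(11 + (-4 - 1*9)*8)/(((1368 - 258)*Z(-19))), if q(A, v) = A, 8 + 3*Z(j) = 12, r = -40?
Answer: -465/296 ≈ -1.5709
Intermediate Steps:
Z(j) = 4/3 (Z(j) = -8/3 + (1/3)*12 = -8/3 + 4 = 4/3)
N(m) = 25*m (N(m) = 24*m + m = 25*m)
N(11 + (-4 - 1*9)*8)/(((1368 - 258)*Z(-19))) = (25*(11 + (-4 - 1*9)*8))/(((1368 - 258)*(4/3))) = (25*(11 + (-4 - 9)*8))/((1110*(4/3))) = (25*(11 - 13*8))/1480 = (25*(11 - 104))*(1/1480) = (25*(-93))*(1/1480) = -2325*1/1480 = -465/296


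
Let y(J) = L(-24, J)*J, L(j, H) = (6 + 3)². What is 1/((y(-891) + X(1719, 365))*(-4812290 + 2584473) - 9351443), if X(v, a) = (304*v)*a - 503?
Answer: -1/424772454234865 ≈ -2.3542e-15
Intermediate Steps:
X(v, a) = -503 + 304*a*v (X(v, a) = 304*a*v - 503 = -503 + 304*a*v)
L(j, H) = 81 (L(j, H) = 9² = 81)
y(J) = 81*J
1/((y(-891) + X(1719, 365))*(-4812290 + 2584473) - 9351443) = 1/((81*(-891) + (-503 + 304*365*1719))*(-4812290 + 2584473) - 9351443) = 1/((-72171 + (-503 + 190740240))*(-2227817) - 9351443) = 1/((-72171 + 190739737)*(-2227817) - 9351443) = 1/(190667566*(-2227817) - 9351443) = 1/(-424772444883422 - 9351443) = 1/(-424772454234865) = -1/424772454234865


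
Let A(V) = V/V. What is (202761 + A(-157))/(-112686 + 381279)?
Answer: 202762/268593 ≈ 0.75490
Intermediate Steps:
A(V) = 1
(202761 + A(-157))/(-112686 + 381279) = (202761 + 1)/(-112686 + 381279) = 202762/268593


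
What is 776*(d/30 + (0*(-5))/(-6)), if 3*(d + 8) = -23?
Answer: -18236/45 ≈ -405.24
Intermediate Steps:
d = -47/3 (d = -8 + (1/3)*(-23) = -8 - 23/3 = -47/3 ≈ -15.667)
776*(d/30 + (0*(-5))/(-6)) = 776*(-47/3/30 + (0*(-5))/(-6)) = 776*(-47/3*1/30 + 0*(-1/6)) = 776*(-47/90 + 0) = 776*(-47/90) = -18236/45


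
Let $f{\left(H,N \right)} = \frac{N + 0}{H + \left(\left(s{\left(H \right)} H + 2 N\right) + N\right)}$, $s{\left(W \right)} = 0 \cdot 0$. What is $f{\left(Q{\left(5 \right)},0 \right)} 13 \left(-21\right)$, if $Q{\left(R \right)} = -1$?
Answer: $0$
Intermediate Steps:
$s{\left(W \right)} = 0$
$f{\left(H,N \right)} = \frac{N}{H + 3 N}$ ($f{\left(H,N \right)} = \frac{N + 0}{H + \left(\left(0 H + 2 N\right) + N\right)} = \frac{N}{H + \left(\left(0 + 2 N\right) + N\right)} = \frac{N}{H + \left(2 N + N\right)} = \frac{N}{H + 3 N}$)
$f{\left(Q{\left(5 \right)},0 \right)} 13 \left(-21\right) = \frac{0}{-1 + 3 \cdot 0} \cdot 13 \left(-21\right) = \frac{0}{-1 + 0} \cdot 13 \left(-21\right) = \frac{0}{-1} \cdot 13 \left(-21\right) = 0 \left(-1\right) 13 \left(-21\right) = 0 \cdot 13 \left(-21\right) = 0 \left(-21\right) = 0$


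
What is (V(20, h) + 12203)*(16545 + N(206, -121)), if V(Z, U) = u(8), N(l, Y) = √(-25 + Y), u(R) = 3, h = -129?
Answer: 201948270 + 12206*I*√146 ≈ 2.0195e+8 + 1.4749e+5*I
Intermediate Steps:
V(Z, U) = 3
(V(20, h) + 12203)*(16545 + N(206, -121)) = (3 + 12203)*(16545 + √(-25 - 121)) = 12206*(16545 + √(-146)) = 12206*(16545 + I*√146) = 201948270 + 12206*I*√146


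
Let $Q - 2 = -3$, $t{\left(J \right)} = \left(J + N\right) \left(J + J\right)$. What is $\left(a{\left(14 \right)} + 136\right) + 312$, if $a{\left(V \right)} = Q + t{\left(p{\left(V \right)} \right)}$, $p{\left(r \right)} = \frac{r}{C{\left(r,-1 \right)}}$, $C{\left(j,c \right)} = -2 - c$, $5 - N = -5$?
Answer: $559$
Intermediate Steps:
$N = 10$ ($N = 5 - -5 = 5 + 5 = 10$)
$p{\left(r \right)} = - r$ ($p{\left(r \right)} = \frac{r}{-2 - -1} = \frac{r}{-2 + 1} = \frac{r}{-1} = r \left(-1\right) = - r$)
$t{\left(J \right)} = 2 J \left(10 + J\right)$ ($t{\left(J \right)} = \left(J + 10\right) \left(J + J\right) = \left(10 + J\right) 2 J = 2 J \left(10 + J\right)$)
$Q = -1$ ($Q = 2 - 3 = -1$)
$a{\left(V \right)} = -1 - 2 V \left(10 - V\right)$ ($a{\left(V \right)} = -1 + 2 \left(- V\right) \left(10 - V\right) = -1 - 2 V \left(10 - V\right)$)
$\left(a{\left(14 \right)} + 136\right) + 312 = \left(\left(-1 + 2 \cdot 14 \left(-10 + 14\right)\right) + 136\right) + 312 = \left(\left(-1 + 2 \cdot 14 \cdot 4\right) + 136\right) + 312 = \left(\left(-1 + 112\right) + 136\right) + 312 = \left(111 + 136\right) + 312 = 247 + 312 = 559$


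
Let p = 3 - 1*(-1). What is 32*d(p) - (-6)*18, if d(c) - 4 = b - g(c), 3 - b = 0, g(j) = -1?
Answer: 364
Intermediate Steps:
b = 3 (b = 3 - 1*0 = 3 + 0 = 3)
p = 4 (p = 3 + 1 = 4)
d(c) = 8 (d(c) = 4 + (3 - 1*(-1)) = 4 + (3 + 1) = 4 + 4 = 8)
32*d(p) - (-6)*18 = 32*8 - (-6)*18 = 256 - 1*(-108) = 256 + 108 = 364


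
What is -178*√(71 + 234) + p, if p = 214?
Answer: 214 - 178*√305 ≈ -2894.6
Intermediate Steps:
-178*√(71 + 234) + p = -178*√(71 + 234) + 214 = -178*√305 + 214 = 214 - 178*√305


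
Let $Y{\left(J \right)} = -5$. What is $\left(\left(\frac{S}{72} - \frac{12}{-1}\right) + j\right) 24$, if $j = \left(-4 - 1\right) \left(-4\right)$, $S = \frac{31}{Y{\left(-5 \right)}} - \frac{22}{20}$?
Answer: $\frac{22967}{30} \approx 765.57$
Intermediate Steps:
$S = - \frac{73}{10}$ ($S = \frac{31}{-5} - \frac{22}{20} = 31 \left(- \frac{1}{5}\right) - \frac{11}{10} = - \frac{31}{5} - \frac{11}{10} = - \frac{73}{10} \approx -7.3$)
$j = 20$ ($j = \left(-5\right) \left(-4\right) = 20$)
$\left(\left(\frac{S}{72} - \frac{12}{-1}\right) + j\right) 24 = \left(\left(- \frac{73}{10 \cdot 72} - \frac{12}{-1}\right) + 20\right) 24 = \left(\left(\left(- \frac{73}{10}\right) \frac{1}{72} - -12\right) + 20\right) 24 = \left(\left(- \frac{73}{720} + 12\right) + 20\right) 24 = \left(\frac{8567}{720} + 20\right) 24 = \frac{22967}{720} \cdot 24 = \frac{22967}{30}$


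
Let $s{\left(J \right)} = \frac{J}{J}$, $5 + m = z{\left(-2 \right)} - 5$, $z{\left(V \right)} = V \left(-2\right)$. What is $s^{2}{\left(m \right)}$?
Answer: $1$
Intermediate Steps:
$z{\left(V \right)} = - 2 V$
$m = -6$ ($m = -5 - 1 = -6$)
$s{\left(J \right)} = 1$
$s^{2}{\left(m \right)} = 1^{2} = 1$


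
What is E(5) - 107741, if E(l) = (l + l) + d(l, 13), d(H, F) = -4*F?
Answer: -107783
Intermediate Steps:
E(l) = -52 + 2*l (E(l) = (l + l) - 4*13 = 2*l - 52 = -52 + 2*l)
E(5) - 107741 = (-52 + 2*5) - 107741 = (-52 + 10) - 107741 = -42 - 107741 = -107783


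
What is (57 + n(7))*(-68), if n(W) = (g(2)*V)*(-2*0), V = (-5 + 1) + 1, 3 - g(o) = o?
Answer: -3876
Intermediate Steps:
g(o) = 3 - o
V = -3 (V = -4 + 1 = -3)
n(W) = 0 (n(W) = ((3 - 1*2)*(-3))*(-2*0) = ((3 - 2)*(-3))*0 = (1*(-3))*0 = -3*0 = 0)
(57 + n(7))*(-68) = (57 + 0)*(-68) = 57*(-68) = -3876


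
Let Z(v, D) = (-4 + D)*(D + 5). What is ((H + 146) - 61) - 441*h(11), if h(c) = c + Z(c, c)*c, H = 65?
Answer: -548013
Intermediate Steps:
Z(v, D) = (-4 + D)*(5 + D)
h(c) = c + c*(-20 + c + c²) (h(c) = c + (-20 + c + c²)*c = c + c*(-20 + c + c²))
((H + 146) - 61) - 441*h(11) = ((65 + 146) - 61) - 4851*(-19 + 11 + 11²) = (211 - 61) - 4851*(-19 + 11 + 121) = 150 - 4851*113 = 150 - 441*1243 = 150 - 548163 = -548013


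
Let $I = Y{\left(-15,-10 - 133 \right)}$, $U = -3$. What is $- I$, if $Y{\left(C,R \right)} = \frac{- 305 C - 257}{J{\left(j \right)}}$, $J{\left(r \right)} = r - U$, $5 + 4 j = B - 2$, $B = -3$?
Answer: $-8636$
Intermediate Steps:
$j = - \frac{5}{2}$ ($j = - \frac{5}{4} + \frac{-3 - 2}{4} = - \frac{5}{4} + \frac{1}{4} \left(-5\right) = - \frac{5}{4} - \frac{5}{4} = - \frac{5}{2} \approx -2.5$)
$J{\left(r \right)} = 3 + r$ ($J{\left(r \right)} = r - -3 = r + 3 = 3 + r$)
$Y{\left(C,R \right)} = -514 - 610 C$ ($Y{\left(C,R \right)} = \frac{- 305 C - 257}{3 - \frac{5}{2}} = \left(-257 - 305 C\right) \frac{1}{\frac{1}{2}} = \left(-257 - 305 C\right) 2 = -514 - 610 C$)
$I = 8636$ ($I = -514 - -9150 = -514 + 9150 = 8636$)
$- I = \left(-1\right) 8636 = -8636$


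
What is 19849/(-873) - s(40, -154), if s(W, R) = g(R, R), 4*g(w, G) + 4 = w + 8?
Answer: 25777/1746 ≈ 14.763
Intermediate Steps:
g(w, G) = 1 + w/4 (g(w, G) = -1 + (w + 8)/4 = -1 + (8 + w)/4 = -1 + (2 + w/4) = 1 + w/4)
s(W, R) = 1 + R/4
19849/(-873) - s(40, -154) = 19849/(-873) - (1 + (¼)*(-154)) = 19849*(-1/873) - (1 - 77/2) = -19849/873 - 1*(-75/2) = -19849/873 + 75/2 = 25777/1746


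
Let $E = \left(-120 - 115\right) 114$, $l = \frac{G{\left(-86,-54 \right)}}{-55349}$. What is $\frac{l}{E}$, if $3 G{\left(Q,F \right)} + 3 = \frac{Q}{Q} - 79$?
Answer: $- \frac{9}{494266570} \approx -1.8209 \cdot 10^{-8}$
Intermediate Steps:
$G{\left(Q,F \right)} = -27$ ($G{\left(Q,F \right)} = -1 + \frac{\frac{Q}{Q} - 79}{3} = -1 + \frac{1 - 79}{3} = -1 + \frac{1}{3} \left(-78\right) = -1 - 26 = -27$)
$l = \frac{27}{55349}$ ($l = - \frac{27}{-55349} = \left(-27\right) \left(- \frac{1}{55349}\right) = \frac{27}{55349} \approx 0.00048781$)
$E = -26790$ ($E = \left(-235\right) 114 = -26790$)
$\frac{l}{E} = \frac{27}{55349 \left(-26790\right)} = \frac{27}{55349} \left(- \frac{1}{26790}\right) = - \frac{9}{494266570}$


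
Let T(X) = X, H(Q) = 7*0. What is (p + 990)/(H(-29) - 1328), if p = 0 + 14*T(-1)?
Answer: -61/83 ≈ -0.73494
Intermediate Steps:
H(Q) = 0
p = -14 (p = 0 + 14*(-1) = 0 - 14 = -14)
(p + 990)/(H(-29) - 1328) = (-14 + 990)/(0 - 1328) = 976/(-1328) = -1/1328*976 = -61/83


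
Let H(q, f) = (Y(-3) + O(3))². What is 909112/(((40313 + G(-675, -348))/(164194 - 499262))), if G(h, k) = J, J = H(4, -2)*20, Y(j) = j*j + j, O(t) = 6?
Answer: -304614339616/43193 ≈ -7.0524e+6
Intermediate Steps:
Y(j) = j + j² (Y(j) = j² + j = j + j²)
H(q, f) = 144 (H(q, f) = (-3*(1 - 3) + 6)² = (-3*(-2) + 6)² = (6 + 6)² = 12² = 144)
J = 2880 (J = 144*20 = 2880)
G(h, k) = 2880
909112/(((40313 + G(-675, -348))/(164194 - 499262))) = 909112/(((40313 + 2880)/(164194 - 499262))) = 909112/((43193/(-335068))) = 909112/((43193*(-1/335068))) = 909112/(-43193/335068) = 909112*(-335068/43193) = -304614339616/43193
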